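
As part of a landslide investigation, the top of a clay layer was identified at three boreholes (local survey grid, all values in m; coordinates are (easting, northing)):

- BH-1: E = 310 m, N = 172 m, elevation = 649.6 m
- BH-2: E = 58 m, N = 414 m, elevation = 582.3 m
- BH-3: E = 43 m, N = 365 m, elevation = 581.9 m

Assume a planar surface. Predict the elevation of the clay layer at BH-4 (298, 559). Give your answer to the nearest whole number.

Two edge vectors: BH-1→BH-2 = (-252, 242, -67.3), BH-1→BH-3 = (-267, 193, -67.7).
Normal n = (BH-1→BH-2) × (BH-1→BH-3) = (-3394.5, 908.7, 15978).
So ∂z/∂E = −n_x/n_z = 0.21245 and ∂z/∂N = −n_y/n_z = −0.05687.
Intercept c from BH-1: 649.6 − 65.86 + 9.78 = 593.52.
At (298, 559): z = 63.3 − 31.8 + 593.52 = 625.0 m.

625 m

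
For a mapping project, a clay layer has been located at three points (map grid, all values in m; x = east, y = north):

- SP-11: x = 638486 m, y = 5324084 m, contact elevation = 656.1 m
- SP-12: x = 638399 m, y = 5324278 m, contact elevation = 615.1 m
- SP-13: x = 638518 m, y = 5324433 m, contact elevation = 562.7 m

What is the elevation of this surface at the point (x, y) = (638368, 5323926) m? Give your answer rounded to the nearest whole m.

Two edge vectors: SP-11→SP-12 = (-87, 194, -41), SP-11→SP-13 = (32, 349, -93.4).
Normal n = (SP-11→SP-12) × (SP-11→SP-13) = (-3810.6, -9437.8, -36571).
So ∂z/∂x = −n_x/n_z = −0.10419731 and ∂z/∂y = −n_y/n_z = −0.25806787.
Intercept c from SP-11: 656.1 + 66528.53 + 1373975.01 = 1441159.63.
At (638368, 5323926): z = −66516.2 − 1373934.2 + 1441159.63 = 709.2 m.

709 m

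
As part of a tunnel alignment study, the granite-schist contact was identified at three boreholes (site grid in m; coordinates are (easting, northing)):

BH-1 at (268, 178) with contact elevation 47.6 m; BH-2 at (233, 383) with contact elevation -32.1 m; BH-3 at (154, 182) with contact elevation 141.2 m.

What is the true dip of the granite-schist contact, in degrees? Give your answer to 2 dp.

44.83°

Let the plane be z = a·E + b·N + c.
BH-2−BH-1: −35a + 205b = −79.7;  BH-3−BH-1: −114a + 4b = 93.6.
Solving gives a = −0.83972, b = −0.53215.
Gradient magnitude |∇z| = √(a² + b²) = √(0.70514 + 0.28318) = 0.99414.
True dip = arctan(0.99414) = 44.83°, dipping toward ENE (azimuth ≈ 058°).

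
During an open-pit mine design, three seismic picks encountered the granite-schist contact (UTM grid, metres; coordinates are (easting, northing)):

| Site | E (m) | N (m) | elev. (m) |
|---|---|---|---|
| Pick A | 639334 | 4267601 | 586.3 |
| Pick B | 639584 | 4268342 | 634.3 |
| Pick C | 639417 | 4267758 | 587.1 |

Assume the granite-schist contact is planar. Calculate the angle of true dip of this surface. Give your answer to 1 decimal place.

Two edge vectors: Pick A→Pick B = (250, 741, 48), Pick A→Pick C = (83, 157, 0.8).
Normal n = (Pick A→Pick B) × (Pick A→Pick C) = (-6943.2, 3784, -22253).
So ∂z/∂E = −n_x/n_z = −0.31201 and ∂z/∂N = −n_y/n_z = 0.17004.
Gradient magnitude |∇z| = √(a² + b²) = √(0.09735 + 0.02892) = 0.35534.
True dip = arctan(0.35534) = 19.6°, dipping toward ESE (azimuth ≈ 119°).

19.6°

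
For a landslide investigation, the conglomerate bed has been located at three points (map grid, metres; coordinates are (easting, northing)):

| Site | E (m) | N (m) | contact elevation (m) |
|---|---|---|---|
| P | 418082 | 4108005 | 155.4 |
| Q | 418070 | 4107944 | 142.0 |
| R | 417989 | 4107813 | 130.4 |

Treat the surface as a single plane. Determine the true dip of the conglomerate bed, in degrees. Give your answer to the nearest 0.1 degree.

Two edge vectors: P→Q = (-12, -61, -13.4), P→R = (-93, -192, -25).
Normal n = (P→Q) × (P→R) = (-1047.8, 946.2, -3369).
So ∂z/∂E = −n_x/n_z = −0.31101 and ∂z/∂N = −n_y/n_z = 0.28085.
Gradient magnitude |∇z| = √(a² + b²) = √(0.09673 + 0.07888) = 0.41906.
True dip = arctan(0.41906) = 22.7°, dipping toward SE (azimuth ≈ 132°).

22.7°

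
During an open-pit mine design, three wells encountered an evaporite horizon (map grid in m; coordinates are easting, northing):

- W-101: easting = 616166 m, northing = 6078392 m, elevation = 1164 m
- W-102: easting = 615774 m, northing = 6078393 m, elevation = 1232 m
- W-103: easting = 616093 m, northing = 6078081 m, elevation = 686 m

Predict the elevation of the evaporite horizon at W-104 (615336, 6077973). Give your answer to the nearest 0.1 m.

Let the plane be z = a·easting + b·northing + c.
W-102−W-101: −392a + 1b = 68;  W-103−W-101: −73a − 311b = −478.
Solving gives a = −0.169447063, b = 1.576751240.
Then c = 1164 − a·616166 − b·6078392 = −9478540.60.
At (615336, 6077973): z = −104266.9 + 9583451.5 − 9478540.60 = 644.0 m.

644.0 m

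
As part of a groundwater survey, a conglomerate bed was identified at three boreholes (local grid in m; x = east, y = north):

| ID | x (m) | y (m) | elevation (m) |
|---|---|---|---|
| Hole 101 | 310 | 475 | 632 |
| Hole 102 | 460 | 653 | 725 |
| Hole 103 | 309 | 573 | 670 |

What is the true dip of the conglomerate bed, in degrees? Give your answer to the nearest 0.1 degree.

22.8°

Two edge vectors: Hole 101→Hole 102 = (150, 178, 93), Hole 101→Hole 103 = (-1, 98, 38).
Normal n = (Hole 101→Hole 102) × (Hole 101→Hole 103) = (-2350, -5793, 14878).
So ∂z/∂x = −n_x/n_z = 0.15795 and ∂z/∂y = −n_y/n_z = 0.38937.
Gradient magnitude |∇z| = √(a² + b²) = √(0.02495 + 0.15161) = 0.42018.
True dip = arctan(0.42018) = 22.8°, dipping toward SSW (azimuth ≈ 202°).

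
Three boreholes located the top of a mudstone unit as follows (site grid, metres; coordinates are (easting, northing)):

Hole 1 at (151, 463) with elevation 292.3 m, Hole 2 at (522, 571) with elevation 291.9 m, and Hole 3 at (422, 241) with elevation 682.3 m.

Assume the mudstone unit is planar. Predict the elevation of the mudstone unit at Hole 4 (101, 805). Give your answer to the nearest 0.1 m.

-170.1 m

Two edge vectors: Hole 1→Hole 2 = (371, 108, -0.4), Hole 1→Hole 3 = (271, -222, 390).
Normal n = (Hole 1→Hole 2) × (Hole 1→Hole 3) = (42031.2, -144798.4, -111630).
So ∂z/∂E = −n_x/n_z = 0.37652 and ∂z/∂N = −n_y/n_z = −1.29713.
Intercept c from Hole 1: 292.3 − 56.85 + 600.57 = 836.02.
At (101, 805): z = 38.0 − 1044.2 + 836.02 = -170.1 m.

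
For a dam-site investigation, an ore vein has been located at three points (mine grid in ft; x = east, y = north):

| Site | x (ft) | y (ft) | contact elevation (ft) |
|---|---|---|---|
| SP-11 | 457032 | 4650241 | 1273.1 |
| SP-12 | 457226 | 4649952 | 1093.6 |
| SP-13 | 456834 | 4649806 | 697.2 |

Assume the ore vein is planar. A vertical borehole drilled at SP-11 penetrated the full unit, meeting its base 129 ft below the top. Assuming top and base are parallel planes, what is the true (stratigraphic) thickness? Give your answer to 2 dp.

Let the plane be z = a·x + b·y + c.
SP-12−SP-11: 194a − 289b = −179.5;  SP-13−SP-11: −198a − 435b = −575.9.
Solving gives a = 0.62391, b = 1.03992.
|∇z| = √(a²+b²) = 1.21272, so dip δ = arctan(1.21272) = 50.49°.
True thickness = vertical thickness × cos δ = 129 × cos 50.49° = 82.07 ft.

82.07 ft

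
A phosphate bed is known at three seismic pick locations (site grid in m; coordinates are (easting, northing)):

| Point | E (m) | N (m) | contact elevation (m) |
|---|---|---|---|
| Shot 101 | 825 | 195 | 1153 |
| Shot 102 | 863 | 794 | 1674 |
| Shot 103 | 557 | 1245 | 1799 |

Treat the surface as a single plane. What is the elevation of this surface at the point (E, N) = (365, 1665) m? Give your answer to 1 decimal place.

1989.7 m

Let the plane be z = a·E + b·N + c.
Shot 102−Shot 101: 38a + 599b = 521;  Shot 103−Shot 101: −268a + 1050b = 646.
Solving gives a = 0.798755, b = 0.819111.
Then c = 1153 − a·825 − b·195 = 334.30.
At (365, 1665): z = 291.5 + 1363.8 + 334.30 = 1989.7 m.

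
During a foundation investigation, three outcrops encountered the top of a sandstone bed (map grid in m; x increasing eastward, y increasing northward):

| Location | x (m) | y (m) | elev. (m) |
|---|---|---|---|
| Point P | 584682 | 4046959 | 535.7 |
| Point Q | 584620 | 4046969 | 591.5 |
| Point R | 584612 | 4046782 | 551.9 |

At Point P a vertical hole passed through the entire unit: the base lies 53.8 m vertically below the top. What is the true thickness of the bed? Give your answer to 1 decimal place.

40.1 m

Two edge vectors: Point P→Point Q = (-62, 10, 55.8), Point P→Point R = (-70, -177, 16.2).
Normal n = (Point P→Point Q) × (Point P→Point R) = (10038.6, -2901.6, 11674).
So ∂z/∂x = −n_x/n_z = −0.85991 and ∂z/∂y = −n_y/n_z = 0.24855.
|∇z| = √(a²+b²) = 0.89511, so dip δ = arctan(0.89511) = 41.83°.
True thickness = vertical thickness × cos δ = 53.8 × cos 41.83° = 40.1 m.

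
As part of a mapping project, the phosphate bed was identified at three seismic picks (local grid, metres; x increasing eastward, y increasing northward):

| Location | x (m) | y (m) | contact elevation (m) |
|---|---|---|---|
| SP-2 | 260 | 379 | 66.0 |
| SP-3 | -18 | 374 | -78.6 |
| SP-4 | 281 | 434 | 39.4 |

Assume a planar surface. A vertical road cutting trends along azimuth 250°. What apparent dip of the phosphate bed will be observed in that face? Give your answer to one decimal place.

14.9°

Let the plane be z = a·x + b·y + c.
SP-3−SP-2: −278a − 5b = −144.6;  SP-4−SP-2: 21a + 55b = −26.6.
Solving gives a = 0.53250, b = −0.68695.
Unit vector along 250° is (sin 250°, cos 250°) = (-0.9397, -0.3420).
Slope in that direction = a·(-0.9397) + b·(-0.3420) = −0.26543.
Apparent dip = arctan|0.26543| = 14.9° (true dip is 41.0°, so apparent ≤ true as expected).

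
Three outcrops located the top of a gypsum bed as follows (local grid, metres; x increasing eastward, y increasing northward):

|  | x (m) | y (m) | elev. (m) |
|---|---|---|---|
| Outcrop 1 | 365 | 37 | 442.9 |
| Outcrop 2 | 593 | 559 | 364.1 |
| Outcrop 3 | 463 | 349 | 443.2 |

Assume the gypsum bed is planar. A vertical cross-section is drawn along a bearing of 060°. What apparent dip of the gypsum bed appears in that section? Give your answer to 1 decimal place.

41.3°

Two edge vectors: Outcrop 1→Outcrop 2 = (228, 522, -78.8), Outcrop 1→Outcrop 3 = (98, 312, 0.3).
Normal n = (Outcrop 1→Outcrop 2) × (Outcrop 1→Outcrop 3) = (24742.2, -7790.8, 19980).
So ∂z/∂x = −n_x/n_z = −1.23835 and ∂z/∂y = −n_y/n_z = 0.38993.
Unit vector along 060° is (sin 60°, cos 60°) = (0.8660, 0.5000).
Slope in that direction = a·(0.8660) + b·(0.5000) = −0.87748.
Apparent dip = arctan|0.87748| = 41.3° (true dip is 52.4°, so apparent ≤ true as expected).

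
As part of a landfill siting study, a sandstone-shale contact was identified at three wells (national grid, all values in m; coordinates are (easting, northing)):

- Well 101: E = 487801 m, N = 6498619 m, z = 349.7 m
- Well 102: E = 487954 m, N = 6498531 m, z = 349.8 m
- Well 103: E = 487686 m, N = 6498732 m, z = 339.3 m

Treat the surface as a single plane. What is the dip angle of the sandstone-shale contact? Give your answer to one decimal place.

Two edge vectors: Well 101→Well 102 = (153, -88, 0.1), Well 101→Well 103 = (-115, 113, -10.4).
Normal n = (Well 101→Well 102) × (Well 101→Well 103) = (903.9, 1579.7, 7169).
So ∂z/∂E = −n_x/n_z = −0.12608 and ∂z/∂N = −n_y/n_z = −0.22035.
Gradient magnitude |∇z| = √(a² + b²) = √(0.01590 + 0.04855) = 0.25387.
True dip = arctan(0.25387) = 14.2°, dipping toward NNE (azimuth ≈ 030°).

14.2°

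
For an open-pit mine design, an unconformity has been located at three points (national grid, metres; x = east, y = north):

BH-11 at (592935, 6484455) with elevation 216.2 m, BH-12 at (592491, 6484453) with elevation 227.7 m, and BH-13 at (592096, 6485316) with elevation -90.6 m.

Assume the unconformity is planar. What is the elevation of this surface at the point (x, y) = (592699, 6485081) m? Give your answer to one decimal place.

Two edge vectors: BH-11→BH-12 = (-444, -2, 11.5), BH-11→BH-13 = (-839, 861, -306.8).
Normal n = (BH-11→BH-12) × (BH-11→BH-13) = (-9287.9, -145867.7, -383962).
So ∂z/∂x = −n_x/n_z = −0.024189633 and ∂z/∂y = −n_y/n_z = −0.379901396.
Intercept c from BH-11: 216.2 + 14342.88 + 2463453.51 = 2478012.59.
At (592699, 6485081): z = −14337.2 − 2463691.3 + 2478012.59 = -15.9 m.

-15.9 m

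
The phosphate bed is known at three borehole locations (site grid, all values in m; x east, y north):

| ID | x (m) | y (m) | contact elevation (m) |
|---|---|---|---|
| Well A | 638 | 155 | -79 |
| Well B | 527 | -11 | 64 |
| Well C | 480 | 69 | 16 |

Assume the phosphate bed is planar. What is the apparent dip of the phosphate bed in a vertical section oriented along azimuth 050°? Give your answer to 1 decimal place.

Two edge vectors: Well A→Well B = (-111, -166, 143), Well A→Well C = (-158, -86, 95).
Normal n = (Well A→Well B) × (Well A→Well C) = (-3472, -12049, -16682).
So ∂z/∂x = −n_x/n_z = −0.20813 and ∂z/∂y = −n_y/n_z = −0.72228.
Unit vector along 050° is (sin 50°, cos 50°) = (0.7660, 0.6428).
Slope in that direction = a·(0.7660) + b·(0.6428) = −0.62371.
Apparent dip = arctan|0.62371| = 32.0° (true dip is 36.9°, so apparent ≤ true as expected).

32.0°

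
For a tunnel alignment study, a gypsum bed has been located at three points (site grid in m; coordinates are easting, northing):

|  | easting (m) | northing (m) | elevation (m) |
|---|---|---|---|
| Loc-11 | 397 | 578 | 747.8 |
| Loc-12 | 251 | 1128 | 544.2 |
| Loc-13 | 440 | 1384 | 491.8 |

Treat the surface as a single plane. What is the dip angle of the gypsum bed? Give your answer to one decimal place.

20.1°

Two edge vectors: Loc-11→Loc-12 = (-146, 550, -203.6), Loc-11→Loc-13 = (43, 806, -256).
Normal n = (Loc-11→Loc-12) × (Loc-11→Loc-13) = (23301.6, -46130.8, -141326).
So ∂z/∂easting = −n_x/n_z = 0.16488 and ∂z/∂northing = −n_y/n_z = −0.32641.
Gradient magnitude |∇z| = √(a² + b²) = √(0.02718 + 0.10655) = 0.36569.
True dip = arctan(0.36569) = 20.1°, dipping toward NNW (azimuth ≈ 333°).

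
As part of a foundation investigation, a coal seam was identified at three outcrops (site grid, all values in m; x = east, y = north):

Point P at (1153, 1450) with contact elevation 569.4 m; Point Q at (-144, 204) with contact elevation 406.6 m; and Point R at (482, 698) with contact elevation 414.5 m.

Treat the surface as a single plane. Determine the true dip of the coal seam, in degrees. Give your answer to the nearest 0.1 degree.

Two edge vectors: Point P→Point Q = (-1297, -1246, -162.8), Point P→Point R = (-671, -752, -154.9).
Normal n = (Point P→Point Q) × (Point P→Point R) = (70579.8, -91666.5, 139278).
So ∂z/∂x = −n_x/n_z = −0.50675 and ∂z/∂y = −n_y/n_z = 0.65815.
Gradient magnitude |∇z| = √(a² + b²) = √(0.25680 + 0.43317) = 0.83064.
True dip = arctan(0.83064) = 39.7°, dipping toward SE (azimuth ≈ 142°).

39.7°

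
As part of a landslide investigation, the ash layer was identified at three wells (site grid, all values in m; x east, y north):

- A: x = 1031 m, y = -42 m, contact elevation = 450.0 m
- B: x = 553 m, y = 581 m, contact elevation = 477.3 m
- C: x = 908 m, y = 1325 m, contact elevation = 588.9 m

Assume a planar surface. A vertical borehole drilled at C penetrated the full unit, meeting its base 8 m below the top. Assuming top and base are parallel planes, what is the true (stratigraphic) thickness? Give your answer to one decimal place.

Let the plane be z = a·x + b·y + c.
B−A: −478a + 623b = 27.3;  C−A: −123a + 1367b = 138.9.
Solving gives a = 0.08533, b = 0.10929.
|∇z| = √(a²+b²) = 0.13865, so dip δ = arctan(0.13865) = 7.89°.
True thickness = vertical thickness × cos δ = 8 × cos 7.89° = 7.9 m.

7.9 m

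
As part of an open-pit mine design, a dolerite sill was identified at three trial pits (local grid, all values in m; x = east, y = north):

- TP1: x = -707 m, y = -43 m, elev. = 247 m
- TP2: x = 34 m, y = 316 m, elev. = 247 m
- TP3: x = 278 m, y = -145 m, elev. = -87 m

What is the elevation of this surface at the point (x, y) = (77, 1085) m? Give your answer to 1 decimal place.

Let the plane be z = a·x + b·y + c.
TP2−TP1: 741a + 359b = 0;  TP3−TP1: 985a − 102b = −334.
Solving gives a = −0.279373, b = 0.576644.
Then c = 247 − a·-707 − b·-43 = 74.28.
At (77, 1085): z = −21.5 + 625.7 + 74.28 = 678.4 m.

678.4 m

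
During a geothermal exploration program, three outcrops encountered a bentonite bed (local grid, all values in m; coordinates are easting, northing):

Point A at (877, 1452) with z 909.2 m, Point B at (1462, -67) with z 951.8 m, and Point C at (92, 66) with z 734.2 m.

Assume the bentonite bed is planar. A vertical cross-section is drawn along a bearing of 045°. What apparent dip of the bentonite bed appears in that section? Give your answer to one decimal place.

Two edge vectors: Point A→Point B = (585, -1519, 42.6), Point A→Point C = (-785, -1386, -175).
Normal n = (Point A→Point B) × (Point A→Point C) = (324868.6, 68934, -2003225).
So ∂z/∂easting = −n_x/n_z = 0.16217 and ∂z/∂northing = −n_y/n_z = 0.03441.
Unit vector along 045° is (sin 45°, cos 45°) = (0.7071, 0.7071).
Slope in that direction = a·(0.7071) + b·(0.7071) = 0.13901.
Apparent dip = arctan|0.13901| = 7.9° (true dip is 9.4°, so apparent ≤ true as expected).

7.9°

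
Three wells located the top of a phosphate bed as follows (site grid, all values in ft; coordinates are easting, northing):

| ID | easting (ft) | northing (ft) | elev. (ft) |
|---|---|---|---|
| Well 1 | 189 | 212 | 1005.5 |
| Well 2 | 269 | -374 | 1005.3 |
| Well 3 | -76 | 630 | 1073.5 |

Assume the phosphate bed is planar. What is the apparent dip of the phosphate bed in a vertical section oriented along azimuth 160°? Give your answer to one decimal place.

4.0°

Two edge vectors: Well 1→Well 2 = (80, -586, -0.2), Well 1→Well 3 = (-265, 418, 68).
Normal n = (Well 1→Well 2) × (Well 1→Well 3) = (-39764.4, -5387, -121850).
So ∂z/∂easting = −n_x/n_z = −0.32634 and ∂z/∂northing = −n_y/n_z = −0.04421.
Unit vector along 160° is (sin 160°, cos 160°) = (0.3420, -0.9397).
Slope in that direction = a·(0.3420) + b·(-0.9397) = −0.07007.
Apparent dip = arctan|0.07007| = 4.0° (true dip is 18.2°, so apparent ≤ true as expected).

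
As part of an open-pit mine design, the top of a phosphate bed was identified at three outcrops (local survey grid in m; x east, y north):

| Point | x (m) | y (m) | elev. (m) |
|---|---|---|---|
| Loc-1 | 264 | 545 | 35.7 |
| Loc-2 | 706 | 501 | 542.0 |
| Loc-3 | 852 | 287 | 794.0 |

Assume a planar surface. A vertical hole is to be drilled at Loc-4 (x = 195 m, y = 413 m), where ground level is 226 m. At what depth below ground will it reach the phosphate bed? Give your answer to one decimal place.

Two edge vectors: Loc-1→Loc-2 = (442, -44, 506.3), Loc-1→Loc-3 = (588, -258, 758.3).
Normal n = (Loc-1→Loc-2) × (Loc-1→Loc-3) = (97260.2, -37464.2, -88164).
So ∂z/∂x = −n_x/n_z = 1.10317 and ∂z/∂y = −n_y/n_z = −0.42494.
Intercept c from Loc-1: 35.7 − 291.24 + 231.59 = −23.95.
At (195, 413): z_contact = 215.12 − 175.50 − 23.95 = 15.67 m.
Depth below ground = 226 − 15.67 = 210.3 m.

210.3 m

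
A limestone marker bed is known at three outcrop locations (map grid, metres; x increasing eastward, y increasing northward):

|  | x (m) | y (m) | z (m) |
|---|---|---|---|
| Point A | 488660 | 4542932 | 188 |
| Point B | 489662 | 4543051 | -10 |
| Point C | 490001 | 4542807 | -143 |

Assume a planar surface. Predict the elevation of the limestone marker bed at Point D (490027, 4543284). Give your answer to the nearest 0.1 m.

Two edge vectors: Point A→Point B = (1002, 119, -198), Point A→Point C = (1341, -125, -331).
Normal n = (Point A→Point B) × (Point A→Point C) = (-64139, 66144, -284829).
So ∂z/∂x = −n_x/n_z = −0.225184233 and ∂z/∂y = −n_y/n_z = 0.232223545.
Intercept c from Point A: 188 + 110038.53 − 1054975.77 = −944749.24.
At (490027, 4543284): z = −110346.4 + 1055057.5 − 944749.24 = -38.1 m.

-38.1 m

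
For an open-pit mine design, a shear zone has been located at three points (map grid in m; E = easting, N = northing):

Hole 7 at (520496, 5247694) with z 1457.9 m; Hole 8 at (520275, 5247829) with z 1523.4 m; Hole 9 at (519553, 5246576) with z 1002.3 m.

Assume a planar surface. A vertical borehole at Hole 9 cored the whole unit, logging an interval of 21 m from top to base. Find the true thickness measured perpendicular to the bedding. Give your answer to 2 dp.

19.26 m

Let the plane be z = a·E + b·N + c.
Hole 8−Hole 7: −221a + 135b = 65.5;  Hole 9−Hole 7: −943a − 1118b = −455.6.
Solving gives a = −0.03131, b = 0.43392.
|∇z| = √(a²+b²) = 0.43505, so dip δ = arctan(0.43505) = 23.51°.
True thickness = vertical thickness × cos δ = 21 × cos 23.51° = 19.26 m.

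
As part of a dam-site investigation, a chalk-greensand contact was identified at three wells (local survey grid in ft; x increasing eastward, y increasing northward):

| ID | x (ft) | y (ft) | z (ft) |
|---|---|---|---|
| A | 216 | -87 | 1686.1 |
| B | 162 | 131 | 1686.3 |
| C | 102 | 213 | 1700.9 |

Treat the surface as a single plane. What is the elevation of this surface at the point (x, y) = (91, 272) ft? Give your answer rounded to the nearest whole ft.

1700 ft

Two edge vectors: A→B = (-54, 218, 0.2), A→C = (-114, 300, 14.8).
Normal n = (A→B) × (A→C) = (3166.4, 776.4, 8652).
So ∂z/∂x = −n_x/n_z = −0.36597 and ∂z/∂y = −n_y/n_z = −0.08974.
Intercept c from A: 1686.1 + 79.05 − 7.81 = 1757.34.
At (91, 272): z = −33.3 − 24.4 + 1757.34 = 1699.6 ft.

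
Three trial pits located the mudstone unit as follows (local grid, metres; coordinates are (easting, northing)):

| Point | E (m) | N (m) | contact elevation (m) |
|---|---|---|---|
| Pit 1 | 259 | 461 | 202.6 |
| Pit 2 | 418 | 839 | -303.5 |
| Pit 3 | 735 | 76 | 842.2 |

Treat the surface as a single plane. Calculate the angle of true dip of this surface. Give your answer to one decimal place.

Let the plane be z = a·E + b·N + c.
Pit 2−Pit 1: 159a + 378b = −506.1;  Pit 3−Pit 1: 476a − 385b = 639.6.
Solving gives a = 0.19457, b = −1.42073.
Gradient magnitude |∇z| = √(a² + b²) = √(0.03786 + 2.01848) = 1.43400.
True dip = arctan(1.43400) = 55.1°, dipping toward N (azimuth ≈ 352°).

55.1°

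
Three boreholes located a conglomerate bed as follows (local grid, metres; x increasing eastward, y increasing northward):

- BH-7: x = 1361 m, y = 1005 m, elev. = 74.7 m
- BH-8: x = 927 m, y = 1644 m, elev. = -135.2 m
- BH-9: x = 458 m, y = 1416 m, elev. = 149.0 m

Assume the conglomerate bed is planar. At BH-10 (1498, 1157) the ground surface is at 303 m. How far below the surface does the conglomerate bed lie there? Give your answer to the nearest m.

359 m

Two edge vectors: BH-7→BH-8 = (-434, 639, -209.9), BH-7→BH-9 = (-903, 411, 74.3).
Normal n = (BH-7→BH-8) × (BH-7→BH-9) = (133746.6, 221785.9, 398643).
So ∂z/∂x = −n_x/n_z = −0.33550 and ∂z/∂y = −n_y/n_z = −0.55635.
Intercept c from BH-7: 74.7 + 456.62 + 559.13 = 1090.46.
At (1498, 1157): z_contact = −502.6 − 643.7 + 1090.46 = -55.8 m.
Depth below ground = 303 − (-55.8) = 359 m.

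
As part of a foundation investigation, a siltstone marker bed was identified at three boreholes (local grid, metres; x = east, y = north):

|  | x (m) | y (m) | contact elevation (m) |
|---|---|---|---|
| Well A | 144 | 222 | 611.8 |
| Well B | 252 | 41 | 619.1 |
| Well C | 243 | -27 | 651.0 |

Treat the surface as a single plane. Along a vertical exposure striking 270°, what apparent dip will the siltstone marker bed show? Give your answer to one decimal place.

30.5°

Two edge vectors: Well A→Well B = (108, -181, 7.3), Well A→Well C = (99, -249, 39.2).
Normal n = (Well A→Well B) × (Well A→Well C) = (-5277.5, -3510.9, -8973).
So ∂z/∂x = −n_x/n_z = −0.58815 and ∂z/∂y = −n_y/n_z = −0.39127.
Unit vector along 270° is (sin 270°, cos 270°) = (-1.0000, -0.0000).
Slope in that direction = a·(-1.0000) + b·(-0.0000) = 0.58815.
Apparent dip = arctan|0.58815| = 30.5° (true dip is 35.2°, so apparent ≤ true as expected).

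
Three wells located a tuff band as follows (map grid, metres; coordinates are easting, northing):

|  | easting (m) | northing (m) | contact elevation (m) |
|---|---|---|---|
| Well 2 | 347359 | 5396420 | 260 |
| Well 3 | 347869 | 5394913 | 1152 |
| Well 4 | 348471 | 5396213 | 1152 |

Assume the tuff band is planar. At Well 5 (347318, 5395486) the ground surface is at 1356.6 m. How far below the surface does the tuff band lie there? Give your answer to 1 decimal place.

807.5 m

Let the plane be z = a·easting + b·northing + c.
Well 3−Well 2: 510a − 1507b = 892;  Well 4−Well 2: 1112a − 207b = 892.
Solving gives a = 0.738498065, b = −0.341981411.
Then c = 260 − a·347359 − b·5396420 = 1589211.38.
At (347318, 5395486): z_contact = 256493.67 − 1845155.92 + 1589211.38 = 549.13 m.
Depth below ground = 1356.6 − 549.13 = 807.5 m.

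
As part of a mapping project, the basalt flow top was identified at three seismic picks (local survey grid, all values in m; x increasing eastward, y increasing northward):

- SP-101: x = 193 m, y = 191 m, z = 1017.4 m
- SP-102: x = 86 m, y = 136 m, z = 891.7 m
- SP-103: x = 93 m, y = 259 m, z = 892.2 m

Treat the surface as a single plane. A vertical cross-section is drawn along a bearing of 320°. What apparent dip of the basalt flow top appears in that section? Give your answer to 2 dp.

Two edge vectors: SP-101→SP-102 = (-107, -55, -125.7), SP-101→SP-103 = (-100, 68, -125.2).
Normal n = (SP-101→SP-102) × (SP-101→SP-103) = (15433.6, -826.4, -12776).
So ∂z/∂x = −n_x/n_z = 1.20802 and ∂z/∂y = −n_y/n_z = −0.06468.
Unit vector along 320° is (sin 320°, cos 320°) = (-0.6428, 0.7660).
Slope in that direction = a·(-0.6428) + b·(0.7660) = −0.82605.
Apparent dip = arctan|0.82605| = 39.56° (true dip is 50.4°, so apparent ≤ true as expected).

39.56°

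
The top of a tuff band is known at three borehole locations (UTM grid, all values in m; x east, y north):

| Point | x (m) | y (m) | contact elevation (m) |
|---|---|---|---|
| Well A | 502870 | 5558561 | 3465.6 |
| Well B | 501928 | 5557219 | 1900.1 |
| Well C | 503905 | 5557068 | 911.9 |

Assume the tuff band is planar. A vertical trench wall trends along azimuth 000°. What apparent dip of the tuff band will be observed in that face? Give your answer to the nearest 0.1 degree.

Let the plane be z = a·x + b·y + c.
Well B−Well A: −942a − 1342b = −1565.5;  Well C−Well A: 1035a − 1493b = −2553.7.
Solving gives a = −0.38985, b = 1.44019.
Unit vector along 000° is (sin 0°, cos 0°) = (0.0000, 1.0000).
Slope in that direction = a·(0.0000) + b·(1.0000) = 1.44019.
Apparent dip = arctan|1.44019| = 55.2° (true dip is 56.2°, so apparent ≤ true as expected).

55.2°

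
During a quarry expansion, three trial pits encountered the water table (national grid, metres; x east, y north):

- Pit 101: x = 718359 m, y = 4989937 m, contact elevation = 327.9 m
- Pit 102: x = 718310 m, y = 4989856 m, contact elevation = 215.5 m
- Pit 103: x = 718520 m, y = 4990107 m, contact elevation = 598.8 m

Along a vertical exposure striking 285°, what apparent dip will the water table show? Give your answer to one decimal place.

Two edge vectors: Pit 101→Pit 102 = (-49, -81, -112.4), Pit 101→Pit 103 = (161, 170, 270.9).
Normal n = (Pit 101→Pit 102) × (Pit 101→Pit 103) = (-2834.9, -4822.3, 4711).
So ∂z/∂x = −n_x/n_z = 0.60176 and ∂z/∂y = −n_y/n_z = 1.02363.
Unit vector along 285° is (sin 285°, cos 285°) = (-0.9659, 0.2588).
Slope in that direction = a·(-0.9659) + b·(0.2588) = −0.31632.
Apparent dip = arctan|0.31632| = 17.6° (true dip is 49.9°, so apparent ≤ true as expected).

17.6°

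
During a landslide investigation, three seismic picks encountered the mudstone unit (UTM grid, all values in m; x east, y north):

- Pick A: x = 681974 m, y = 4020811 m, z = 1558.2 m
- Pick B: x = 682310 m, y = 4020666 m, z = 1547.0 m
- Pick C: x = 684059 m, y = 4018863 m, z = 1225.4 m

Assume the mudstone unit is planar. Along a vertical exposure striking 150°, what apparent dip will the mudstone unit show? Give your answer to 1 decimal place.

Two edge vectors: Pick A→Pick B = (336, -145, -11.2), Pick A→Pick C = (2085, -1948, -332.8).
Normal n = (Pick A→Pick B) × (Pick A→Pick C) = (26438.4, 88468.8, -352203).
So ∂z/∂x = −n_x/n_z = 0.07507 and ∂z/∂y = −n_y/n_z = 0.25119.
Unit vector along 150° is (sin 150°, cos 150°) = (0.5000, -0.8660).
Slope in that direction = a·(0.5000) + b·(-0.8660) = −0.18000.
Apparent dip = arctan|0.18000| = 10.2° (true dip is 14.7°, so apparent ≤ true as expected).

10.2°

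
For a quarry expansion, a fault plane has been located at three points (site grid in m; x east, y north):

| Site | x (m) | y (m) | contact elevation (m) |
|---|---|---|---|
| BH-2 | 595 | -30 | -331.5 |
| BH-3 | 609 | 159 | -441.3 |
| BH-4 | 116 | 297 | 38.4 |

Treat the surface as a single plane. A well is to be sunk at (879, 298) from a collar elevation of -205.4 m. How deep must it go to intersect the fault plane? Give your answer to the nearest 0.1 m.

605.6 m

Two edge vectors: BH-2→BH-3 = (14, 189, -109.8), BH-2→BH-4 = (-479, 327, 369.9).
Normal n = (BH-2→BH-3) × (BH-2→BH-4) = (105815.7, 47415.6, 95109).
So ∂z/∂x = −n_x/n_z = −1.11257 and ∂z/∂y = −n_y/n_z = −0.49854.
Intercept c from BH-2: -331.5 + 661.98 − 14.96 = 315.52.
At (879, 298): z_contact = −977.95 − 148.56 + 315.52 = -810.99 m.
Depth below ground = -205.4 − (-810.99) = 605.6 m.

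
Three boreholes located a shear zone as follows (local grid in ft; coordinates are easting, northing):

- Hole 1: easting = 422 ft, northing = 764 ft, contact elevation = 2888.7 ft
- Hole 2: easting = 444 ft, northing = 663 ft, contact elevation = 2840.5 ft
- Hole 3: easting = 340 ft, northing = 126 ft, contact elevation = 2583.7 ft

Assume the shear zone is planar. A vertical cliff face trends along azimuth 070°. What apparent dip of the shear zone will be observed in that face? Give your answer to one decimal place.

9.4°

Let the plane be z = a·easting + b·northing + c.
Hole 2−Hole 1: 22a − 101b = −48.2;  Hole 3−Hole 1: −82a − 638b = −305.
Solving gives a = 0.00239, b = 0.47775.
Unit vector along 070° is (sin 70°, cos 70°) = (0.9397, 0.3420).
Slope in that direction = a·(0.9397) + b·(0.3420) = 0.16565.
Apparent dip = arctan|0.16565| = 9.4° (true dip is 25.5°, so apparent ≤ true as expected).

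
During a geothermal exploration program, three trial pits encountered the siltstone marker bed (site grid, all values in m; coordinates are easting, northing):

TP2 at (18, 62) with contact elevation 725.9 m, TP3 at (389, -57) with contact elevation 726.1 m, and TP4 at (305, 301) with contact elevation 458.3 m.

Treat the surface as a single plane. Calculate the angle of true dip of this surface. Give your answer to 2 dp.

Let the plane be z = a·easting + b·northing + c.
TP3−TP2: 371a − 119b = 0.2;  TP4−TP2: 287a + 239b = −267.6.
Solving gives a = −0.25888, b = −0.80879.
Gradient magnitude |∇z| = √(a² + b²) = √(0.06702 + 0.65414) = 0.84921.
True dip = arctan(0.84921) = 40.34°, dipping toward NNE (azimuth ≈ 018°).

40.34°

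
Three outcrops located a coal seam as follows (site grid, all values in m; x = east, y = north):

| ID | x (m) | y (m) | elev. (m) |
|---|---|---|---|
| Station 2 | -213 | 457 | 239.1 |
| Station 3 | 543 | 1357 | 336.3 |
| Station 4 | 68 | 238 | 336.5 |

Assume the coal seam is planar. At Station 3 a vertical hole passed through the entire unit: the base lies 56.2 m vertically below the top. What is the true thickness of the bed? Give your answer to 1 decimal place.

54.1 m

Let the plane be z = a·x + b·y + c.
Station 3−Station 2: 756a + 900b = 97.2;  Station 4−Station 2: 281a − 219b = 97.4.
Solving gives a = 0.26035, b = −0.11069.
|∇z| = √(a²+b²) = 0.28290, so dip δ = arctan(0.28290) = 15.80°.
True thickness = vertical thickness × cos δ = 56.2 × cos 15.80° = 54.1 m.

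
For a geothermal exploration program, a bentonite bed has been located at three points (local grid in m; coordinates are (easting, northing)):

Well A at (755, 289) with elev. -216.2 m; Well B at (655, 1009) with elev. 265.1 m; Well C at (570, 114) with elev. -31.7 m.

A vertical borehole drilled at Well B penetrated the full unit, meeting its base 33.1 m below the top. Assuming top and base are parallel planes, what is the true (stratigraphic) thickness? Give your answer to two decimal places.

18.24 m

Let the plane be z = a·E + b·N + c.
Well B−Well A: −100a + 720b = 481.3;  Well C−Well A: −185a − 175b = 184.5.
Solving gives a = −1.44039, b = 0.46842.
|∇z| = √(a²+b²) = 1.51465, so dip δ = arctan(1.51465) = 56.57°.
True thickness = vertical thickness × cos δ = 33.1 × cos 56.57° = 18.24 m.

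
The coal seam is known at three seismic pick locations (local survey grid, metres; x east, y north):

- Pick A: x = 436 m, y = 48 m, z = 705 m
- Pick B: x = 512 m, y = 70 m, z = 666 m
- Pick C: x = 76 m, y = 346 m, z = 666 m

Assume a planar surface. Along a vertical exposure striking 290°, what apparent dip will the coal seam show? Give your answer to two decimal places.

8.01°

Let the plane be z = a·x + b·y + c.
Pick B−Pick A: 76a + 22b = −39;  Pick C−Pick A: −360a + 298b = −39.
Solving gives a = −0.35213, b = −0.55627.
Unit vector along 290° is (sin 290°, cos 290°) = (-0.9397, 0.3420).
Slope in that direction = a·(-0.9397) + b·(0.3420) = 0.14064.
Apparent dip = arctan|0.14064| = 8.01° (true dip is 33.4°, so apparent ≤ true as expected).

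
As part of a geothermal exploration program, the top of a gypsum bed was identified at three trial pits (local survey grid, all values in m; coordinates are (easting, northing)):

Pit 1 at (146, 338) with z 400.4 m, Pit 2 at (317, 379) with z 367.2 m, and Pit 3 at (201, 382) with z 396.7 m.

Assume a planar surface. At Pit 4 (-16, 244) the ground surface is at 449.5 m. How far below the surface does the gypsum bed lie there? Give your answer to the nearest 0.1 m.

30.1 m

Two edge vectors: Pit 1→Pit 2 = (171, 41, -33.2), Pit 1→Pit 3 = (55, 44, -3.7).
Normal n = (Pit 1→Pit 2) × (Pit 1→Pit 3) = (1309.1, -1193.3, 5269).
So ∂z/∂E = −n_x/n_z = −0.24845 and ∂z/∂N = −n_y/n_z = 0.22648.
Intercept c from Pit 1: 400.4 + 36.27 − 76.55 = 360.13.
At (-16, 244): z_contact = 3.98 + 55.26 + 360.13 = 419.36 m.
Depth below ground = 449.5 − 419.36 = 30.1 m.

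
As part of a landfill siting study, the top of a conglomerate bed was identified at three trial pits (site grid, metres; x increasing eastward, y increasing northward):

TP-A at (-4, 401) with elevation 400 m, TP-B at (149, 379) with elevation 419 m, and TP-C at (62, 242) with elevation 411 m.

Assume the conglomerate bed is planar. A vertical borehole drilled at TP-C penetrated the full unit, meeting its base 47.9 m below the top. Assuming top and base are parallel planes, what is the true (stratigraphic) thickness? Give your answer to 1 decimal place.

47.5 m

Two edge vectors: TP-A→TP-B = (153, -22, 19), TP-A→TP-C = (66, -159, 11).
Normal n = (TP-A→TP-B) × (TP-A→TP-C) = (2779, -429, -22875).
So ∂z/∂x = −n_x/n_z = 0.12149 and ∂z/∂y = −n_y/n_z = −0.01875.
|∇z| = √(a²+b²) = 0.12293, so dip δ = arctan(0.12293) = 7.01°.
True thickness = vertical thickness × cos δ = 47.9 × cos 7.01° = 47.5 m.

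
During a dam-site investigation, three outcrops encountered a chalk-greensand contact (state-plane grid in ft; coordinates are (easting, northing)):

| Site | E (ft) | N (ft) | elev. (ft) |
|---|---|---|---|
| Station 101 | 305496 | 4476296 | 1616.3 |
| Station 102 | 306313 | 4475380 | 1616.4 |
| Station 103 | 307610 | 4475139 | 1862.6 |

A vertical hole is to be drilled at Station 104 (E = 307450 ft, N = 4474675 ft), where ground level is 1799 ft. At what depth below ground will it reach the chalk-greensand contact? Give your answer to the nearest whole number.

Two edge vectors: Station 101→Station 102 = (817, -916, 0.1), Station 101→Station 103 = (2114, -1157, 246.3).
Normal n = (Station 101→Station 102) × (Station 101→Station 103) = (-225495.1, -201015.7, 991155).
So ∂z/∂E = −n_x/n_z = 0.22750740 and ∂z/∂N = −n_y/n_z = 0.20280955.
Intercept c from Station 101: 1616.3 − 69502.60 − 907835.58 = −975721.88.
At (307450, 4474675): z_contact = 69947.2 + 907506.8 − 975721.88 = 1732.1 ft.
Depth below ground = 1799 − 1732.1 = 67 ft.

67 ft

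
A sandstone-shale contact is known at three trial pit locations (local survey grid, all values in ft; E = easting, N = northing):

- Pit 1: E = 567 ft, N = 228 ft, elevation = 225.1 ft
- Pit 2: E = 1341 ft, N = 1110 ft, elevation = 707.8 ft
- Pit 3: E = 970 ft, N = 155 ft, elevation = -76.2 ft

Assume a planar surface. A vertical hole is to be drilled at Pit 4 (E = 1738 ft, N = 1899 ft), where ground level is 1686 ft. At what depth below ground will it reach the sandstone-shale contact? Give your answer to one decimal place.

381.1 ft

Two edge vectors: Pit 1→Pit 2 = (774, 882, 482.7), Pit 1→Pit 3 = (403, -73, -301.3).
Normal n = (Pit 1→Pit 2) × (Pit 1→Pit 3) = (-230509.5, 427734.3, -411948).
So ∂z/∂E = −n_x/n_z = −0.559560 and ∂z/∂N = −n_y/n_z = 1.038321.
Intercept c from Pit 1: 225.1 + 317.27 − 236.74 = 305.63.
At (1738, 1899): z_contact = −972.51 + 1971.77 + 305.63 = 1304.89 ft.
Depth below ground = 1686 − 1304.89 = 381.1 ft.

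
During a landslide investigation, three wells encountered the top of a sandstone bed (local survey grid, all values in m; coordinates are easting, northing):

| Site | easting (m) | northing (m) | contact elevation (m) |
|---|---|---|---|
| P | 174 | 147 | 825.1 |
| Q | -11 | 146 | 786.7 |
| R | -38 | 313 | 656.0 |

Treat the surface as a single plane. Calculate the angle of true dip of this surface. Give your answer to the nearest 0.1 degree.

37.9°

Two edge vectors: P→Q = (-185, -1, -38.4), P→R = (-212, 166, -169.1).
Normal n = (P→Q) × (P→R) = (6543.5, -23142.7, -30922).
So ∂z/∂easting = −n_x/n_z = 0.21161 and ∂z/∂northing = −n_y/n_z = −0.74842.
Gradient magnitude |∇z| = √(a² + b²) = √(0.04478 + 0.56014) = 0.77776.
True dip = arctan(0.77776) = 37.9°, dipping toward NNW (azimuth ≈ 344°).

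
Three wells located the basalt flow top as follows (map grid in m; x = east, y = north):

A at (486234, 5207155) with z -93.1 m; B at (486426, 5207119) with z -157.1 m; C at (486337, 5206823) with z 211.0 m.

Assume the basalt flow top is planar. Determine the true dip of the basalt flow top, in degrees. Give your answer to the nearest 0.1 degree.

Two edge vectors: A→B = (192, -36, -64), A→C = (103, -332, 304.1).
Normal n = (A→B) × (A→C) = (-32195.6, -64979.2, -60036).
So ∂z/∂x = −n_x/n_z = −0.53627 and ∂z/∂y = −n_y/n_z = −1.08234.
Gradient magnitude |∇z| = √(a² + b²) = √(0.28759 + 1.17145) = 1.20791.
True dip = arctan(1.20791) = 50.4°, dipping toward NNE (azimuth ≈ 026°).

50.4°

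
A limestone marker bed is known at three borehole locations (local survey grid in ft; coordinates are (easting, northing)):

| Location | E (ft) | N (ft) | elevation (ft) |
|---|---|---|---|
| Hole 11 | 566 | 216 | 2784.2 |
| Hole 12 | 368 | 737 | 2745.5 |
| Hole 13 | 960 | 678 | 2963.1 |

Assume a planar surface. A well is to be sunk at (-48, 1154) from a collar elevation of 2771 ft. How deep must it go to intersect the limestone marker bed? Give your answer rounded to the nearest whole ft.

Let the plane be z = a·E + b·N + c.
Hole 12−Hole 11: −198a + 521b = −38.7;  Hole 13−Hole 11: 394a + 462b = 178.9.
Solving gives a = 0.37434, b = 0.06798.
Then c = 2784.2 − a·566 − b·216 = 2557.64.
At (-48, 1154): z_contact = −18.0 + 78.5 + 2557.64 = 2618.1 ft.
Depth below ground = 2771 − 2618.1 = 153 ft.

153 ft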